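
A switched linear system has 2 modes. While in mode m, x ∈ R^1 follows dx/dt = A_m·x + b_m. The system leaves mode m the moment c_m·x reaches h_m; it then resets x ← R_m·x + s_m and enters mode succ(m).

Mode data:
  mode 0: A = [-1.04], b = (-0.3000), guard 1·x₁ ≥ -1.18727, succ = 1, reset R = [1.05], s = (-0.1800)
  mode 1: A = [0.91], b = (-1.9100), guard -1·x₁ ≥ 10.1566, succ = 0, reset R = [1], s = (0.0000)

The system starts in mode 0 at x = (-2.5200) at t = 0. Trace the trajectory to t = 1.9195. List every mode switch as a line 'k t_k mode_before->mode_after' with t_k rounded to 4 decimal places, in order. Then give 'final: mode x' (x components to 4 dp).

Mode 0: guard c·x = -1.1873 hit at Δt = 0.8744 (t = 0.8744), x⁻ = (-1.1873) → reset → x⁺ = (-1.4266), jump to mode 1
Mode 1: flow for 1.0451 to horizon, guard not reached → x = (-7.0266)

1 0.8744 0->1
final: 1 -7.0266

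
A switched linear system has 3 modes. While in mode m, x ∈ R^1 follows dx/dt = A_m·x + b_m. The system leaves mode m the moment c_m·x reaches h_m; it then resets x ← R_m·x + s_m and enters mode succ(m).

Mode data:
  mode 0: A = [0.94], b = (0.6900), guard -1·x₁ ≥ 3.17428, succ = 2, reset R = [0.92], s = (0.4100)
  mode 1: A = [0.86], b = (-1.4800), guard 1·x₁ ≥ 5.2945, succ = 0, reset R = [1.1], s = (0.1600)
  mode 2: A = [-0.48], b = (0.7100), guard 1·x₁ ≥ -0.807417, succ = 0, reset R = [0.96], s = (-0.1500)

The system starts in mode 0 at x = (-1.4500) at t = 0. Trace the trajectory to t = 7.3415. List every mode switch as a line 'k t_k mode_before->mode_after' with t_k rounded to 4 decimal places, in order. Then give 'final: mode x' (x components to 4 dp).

1 1.3045 0->2
2 2.4641 2->0
3 5.1739 0->2
4 6.3335 2->0
final: 0 -1.2269

Mode 0: guard c·x = 3.1743 hit at Δt = 1.3045 (t = 1.3045), x⁻ = (-3.1743) → reset → x⁺ = (-2.5103), jump to mode 2
Mode 2: guard c·x = -0.8074 hit at Δt = 1.1596 (t = 2.4641), x⁻ = (-0.8074) → reset → x⁺ = (-0.9251), jump to mode 0
Mode 0: guard c·x = 3.1743 hit at Δt = 2.7098 (t = 5.1739), x⁻ = (-3.1743) → reset → x⁺ = (-2.5103), jump to mode 2
Mode 2: guard c·x = -0.8074 hit at Δt = 1.1596 (t = 6.3335), x⁻ = (-0.8074) → reset → x⁺ = (-0.9251), jump to mode 0
Mode 0: flow for 1.0080 to horizon, guard not reached → x = (-1.2269)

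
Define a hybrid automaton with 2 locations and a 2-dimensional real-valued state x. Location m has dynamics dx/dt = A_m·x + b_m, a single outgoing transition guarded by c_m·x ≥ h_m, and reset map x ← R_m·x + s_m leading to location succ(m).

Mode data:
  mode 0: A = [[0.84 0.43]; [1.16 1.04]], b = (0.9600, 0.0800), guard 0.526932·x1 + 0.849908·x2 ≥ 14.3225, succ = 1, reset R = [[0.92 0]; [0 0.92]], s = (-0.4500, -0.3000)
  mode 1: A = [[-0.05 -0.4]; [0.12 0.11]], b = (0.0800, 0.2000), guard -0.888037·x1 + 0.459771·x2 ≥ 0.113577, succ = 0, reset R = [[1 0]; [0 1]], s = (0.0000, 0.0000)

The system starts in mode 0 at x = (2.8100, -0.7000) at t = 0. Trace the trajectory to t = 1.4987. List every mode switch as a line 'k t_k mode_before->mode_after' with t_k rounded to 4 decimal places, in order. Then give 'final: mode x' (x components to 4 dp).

Mode 0: guard c·x = 14.3225 hit at Δt = 1.1125 (t = 1.1125), x⁻ = (10.6668, 10.2386) → reset → x⁺ = (9.3634, 9.1195), jump to mode 1
Mode 1: flow for 0.3862 to horizon, guard not reached → x = (7.7516, 10.0000)

1 1.1125 0->1
final: 1 7.7516 10.0000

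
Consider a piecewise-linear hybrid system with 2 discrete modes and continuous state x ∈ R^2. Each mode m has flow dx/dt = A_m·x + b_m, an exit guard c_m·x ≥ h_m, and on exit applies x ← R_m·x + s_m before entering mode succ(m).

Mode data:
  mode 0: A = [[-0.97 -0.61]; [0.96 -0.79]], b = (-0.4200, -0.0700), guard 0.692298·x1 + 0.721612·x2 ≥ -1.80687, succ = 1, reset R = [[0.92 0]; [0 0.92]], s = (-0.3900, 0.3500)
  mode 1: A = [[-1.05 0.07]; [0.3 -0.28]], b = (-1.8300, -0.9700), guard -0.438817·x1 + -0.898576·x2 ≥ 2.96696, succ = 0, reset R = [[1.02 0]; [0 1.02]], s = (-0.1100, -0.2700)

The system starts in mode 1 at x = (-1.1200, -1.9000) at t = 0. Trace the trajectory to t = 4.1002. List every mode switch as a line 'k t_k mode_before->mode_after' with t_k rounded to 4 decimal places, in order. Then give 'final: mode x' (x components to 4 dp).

1 0.8338 1->0
2 1.4974 0->1
3 2.7003 1->0
4 3.3603 0->1
final: 1 -1.3401 -2.1993

Mode 1: guard c·x = 2.9670 hit at Δt = 0.8338 (t = 0.8338), x⁻ = (-1.5715, -2.5344) → reset → x⁺ = (-1.7129, -2.8551), jump to mode 0
Mode 0: guard c·x = -1.8069 hit at Δt = 0.6636 (t = 1.4974), x⁻ = (-0.3557, -2.1626) → reset → x⁺ = (-0.7173, -1.6396), jump to mode 1
Mode 1: guard c·x = 2.9670 hit at Δt = 1.2029 (t = 2.7003), x⁻ = (-1.5573, -2.5414) → reset → x⁺ = (-1.6984, -2.8622), jump to mode 0
Mode 0: guard c·x = -1.8069 hit at Δt = 0.6600 (t = 3.3603), x⁻ = (-0.3521, -2.1661) → reset → x⁺ = (-0.7139, -1.6428), jump to mode 1
Mode 1: flow for 0.7399 to horizon, guard not reached → x = (-1.3401, -2.1993)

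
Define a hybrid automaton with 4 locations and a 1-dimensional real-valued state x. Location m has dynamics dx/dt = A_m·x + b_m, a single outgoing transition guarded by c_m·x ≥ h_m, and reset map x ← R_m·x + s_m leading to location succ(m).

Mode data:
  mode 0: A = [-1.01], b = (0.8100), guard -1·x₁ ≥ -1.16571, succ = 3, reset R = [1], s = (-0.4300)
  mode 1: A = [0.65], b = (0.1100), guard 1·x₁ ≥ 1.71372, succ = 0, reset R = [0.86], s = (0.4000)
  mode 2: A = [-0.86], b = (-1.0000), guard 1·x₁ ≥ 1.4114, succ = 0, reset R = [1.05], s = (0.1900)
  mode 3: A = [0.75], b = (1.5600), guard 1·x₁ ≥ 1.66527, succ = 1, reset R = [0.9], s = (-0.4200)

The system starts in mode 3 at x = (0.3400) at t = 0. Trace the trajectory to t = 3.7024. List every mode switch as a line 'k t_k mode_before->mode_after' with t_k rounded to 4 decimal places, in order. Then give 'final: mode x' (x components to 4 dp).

1 0.5823 3->1
2 1.2151 1->0
3 2.2851 0->3
4 2.6655 3->1
5 3.2983 1->0
final: 0 1.5146

Mode 3: guard c·x = 1.6653 hit at Δt = 0.5823 (t = 0.5823), x⁻ = (1.6653) → reset → x⁺ = (1.0787), jump to mode 1
Mode 1: guard c·x = 1.7137 hit at Δt = 0.6328 (t = 1.2151), x⁻ = (1.7137) → reset → x⁺ = (1.8738), jump to mode 0
Mode 0: guard c·x = -1.1657 hit at Δt = 1.0700 (t = 2.2851), x⁻ = (1.1657) → reset → x⁺ = (0.7357), jump to mode 3
Mode 3: guard c·x = 1.6653 hit at Δt = 0.3804 (t = 2.6655), x⁻ = (1.6653) → reset → x⁺ = (1.0787), jump to mode 1
Mode 1: guard c·x = 1.7137 hit at Δt = 0.6328 (t = 3.2983), x⁻ = (1.7137) → reset → x⁺ = (1.8738), jump to mode 0
Mode 0: flow for 0.4041 to horizon, guard not reached → x = (1.5146)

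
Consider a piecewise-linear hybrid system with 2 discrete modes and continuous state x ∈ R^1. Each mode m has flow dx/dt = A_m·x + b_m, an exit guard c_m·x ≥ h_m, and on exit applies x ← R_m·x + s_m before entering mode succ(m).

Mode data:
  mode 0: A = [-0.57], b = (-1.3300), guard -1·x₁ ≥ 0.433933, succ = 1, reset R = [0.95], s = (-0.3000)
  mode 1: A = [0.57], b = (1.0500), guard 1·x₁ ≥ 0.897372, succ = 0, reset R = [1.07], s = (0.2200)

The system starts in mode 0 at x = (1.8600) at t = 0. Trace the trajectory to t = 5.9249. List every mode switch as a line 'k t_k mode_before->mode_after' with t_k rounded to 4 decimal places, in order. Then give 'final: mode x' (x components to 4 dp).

Mode 0: guard c·x = 0.4339 hit at Δt = 1.3894 (t = 1.3894), x⁻ = (-0.4339) → reset → x⁺ = (-0.7122), jump to mode 1
Mode 1: guard c·x = 0.8974 hit at Δt = 1.5538 (t = 2.9432), x⁻ = (0.8974) → reset → x⁺ = (1.1802), jump to mode 0
Mode 0: guard c·x = 0.4339 hit at Δt = 1.0791 (t = 4.0223), x⁻ = (-0.4339) → reset → x⁺ = (-0.7122), jump to mode 1
Mode 1: guard c·x = 0.8974 hit at Δt = 1.5538 (t = 5.5761), x⁻ = (0.8974) → reset → x⁺ = (1.1802), jump to mode 0
Mode 0: flow for 0.3488 to horizon, guard not reached → x = (0.5467)

1 1.3894 0->1
2 2.9432 1->0
3 4.0223 0->1
4 5.5761 1->0
final: 0 0.5467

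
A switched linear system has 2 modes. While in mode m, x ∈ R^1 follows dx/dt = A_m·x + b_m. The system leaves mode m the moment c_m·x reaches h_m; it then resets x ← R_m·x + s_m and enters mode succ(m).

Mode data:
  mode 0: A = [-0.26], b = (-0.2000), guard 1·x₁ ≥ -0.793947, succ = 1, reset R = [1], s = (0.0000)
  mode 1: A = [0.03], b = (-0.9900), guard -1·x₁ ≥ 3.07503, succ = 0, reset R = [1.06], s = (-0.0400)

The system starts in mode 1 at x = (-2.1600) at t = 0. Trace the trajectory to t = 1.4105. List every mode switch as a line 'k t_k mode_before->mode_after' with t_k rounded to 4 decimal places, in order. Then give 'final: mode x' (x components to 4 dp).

Mode 1: guard c·x = 3.0750 hit at Δt = 0.8564 (t = 0.8564), x⁻ = (-3.0750) → reset → x⁺ = (-3.2995), jump to mode 0
Mode 0: flow for 0.5541 to horizon, guard not reached → x = (-2.9600)

1 0.8564 1->0
final: 0 -2.9600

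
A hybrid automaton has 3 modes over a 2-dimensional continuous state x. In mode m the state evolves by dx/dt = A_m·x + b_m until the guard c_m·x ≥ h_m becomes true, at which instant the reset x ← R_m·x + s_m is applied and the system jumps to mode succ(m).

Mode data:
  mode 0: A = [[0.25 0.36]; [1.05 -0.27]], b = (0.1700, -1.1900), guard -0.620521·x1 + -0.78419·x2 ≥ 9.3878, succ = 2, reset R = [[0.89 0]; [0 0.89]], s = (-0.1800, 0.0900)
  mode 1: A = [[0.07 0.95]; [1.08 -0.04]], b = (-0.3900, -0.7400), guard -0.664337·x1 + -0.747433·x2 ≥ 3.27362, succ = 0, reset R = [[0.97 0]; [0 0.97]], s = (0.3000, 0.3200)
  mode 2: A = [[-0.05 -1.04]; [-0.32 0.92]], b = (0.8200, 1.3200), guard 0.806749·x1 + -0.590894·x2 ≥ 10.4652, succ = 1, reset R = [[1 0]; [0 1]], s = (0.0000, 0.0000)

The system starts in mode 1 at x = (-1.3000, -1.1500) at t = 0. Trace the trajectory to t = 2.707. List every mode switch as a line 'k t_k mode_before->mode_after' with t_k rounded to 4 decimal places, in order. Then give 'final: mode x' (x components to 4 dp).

1 0.4653 1->0
2 2.0644 0->2
final: 2 0.8926 -10.1240

Mode 1: guard c·x = 3.2736 hit at Δt = 0.4653 (t = 0.4653), x⁻ = (-2.2928, -2.3420) → reset → x⁺ = (-1.9240, -1.9517), jump to mode 0
Mode 0: guard c·x = 9.3878 hit at Δt = 1.5991 (t = 2.0644), x⁻ = (-5.5623, -7.5700) → reset → x⁺ = (-5.1304, -6.6473), jump to mode 2
Mode 2: flow for 0.6426 to horizon, guard not reached → x = (0.8926, -10.1240)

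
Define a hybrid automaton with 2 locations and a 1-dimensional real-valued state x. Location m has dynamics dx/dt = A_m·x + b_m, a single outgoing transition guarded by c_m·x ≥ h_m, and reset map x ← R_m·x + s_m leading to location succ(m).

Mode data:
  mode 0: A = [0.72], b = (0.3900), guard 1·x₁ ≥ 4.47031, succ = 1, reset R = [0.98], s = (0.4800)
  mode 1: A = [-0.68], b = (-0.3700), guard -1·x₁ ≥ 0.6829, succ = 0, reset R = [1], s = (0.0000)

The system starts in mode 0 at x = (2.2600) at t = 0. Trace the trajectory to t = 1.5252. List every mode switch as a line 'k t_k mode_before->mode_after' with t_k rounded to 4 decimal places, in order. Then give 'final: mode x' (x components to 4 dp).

Mode 0: guard c·x = 4.4703 hit at Δt = 0.8078 (t = 0.8078), x⁻ = (4.4703) → reset → x⁺ = (4.8609), jump to mode 1
Mode 1: flow for 0.7174 to horizon, guard not reached → x = (2.7743)

1 0.8078 0->1
final: 1 2.7743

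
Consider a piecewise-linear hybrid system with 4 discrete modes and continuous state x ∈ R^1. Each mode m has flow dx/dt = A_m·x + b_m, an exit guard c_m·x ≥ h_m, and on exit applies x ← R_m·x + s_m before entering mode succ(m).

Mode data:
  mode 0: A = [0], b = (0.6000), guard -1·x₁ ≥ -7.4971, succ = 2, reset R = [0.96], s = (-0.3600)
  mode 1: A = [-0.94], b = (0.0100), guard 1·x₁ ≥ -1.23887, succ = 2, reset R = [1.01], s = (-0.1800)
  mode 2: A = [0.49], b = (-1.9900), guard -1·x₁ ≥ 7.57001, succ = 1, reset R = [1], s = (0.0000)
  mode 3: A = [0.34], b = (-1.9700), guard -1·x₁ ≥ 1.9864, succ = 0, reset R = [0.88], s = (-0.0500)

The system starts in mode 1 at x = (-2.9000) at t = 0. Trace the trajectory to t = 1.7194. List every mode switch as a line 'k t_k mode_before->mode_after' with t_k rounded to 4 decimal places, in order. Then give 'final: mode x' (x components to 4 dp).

1 0.8996 1->2
final: 2 -4.1466

Mode 1: guard c·x = -1.2389 hit at Δt = 0.8996 (t = 0.8996), x⁻ = (-1.2389) → reset → x⁺ = (-1.4313), jump to mode 2
Mode 2: flow for 0.8198 to horizon, guard not reached → x = (-4.1466)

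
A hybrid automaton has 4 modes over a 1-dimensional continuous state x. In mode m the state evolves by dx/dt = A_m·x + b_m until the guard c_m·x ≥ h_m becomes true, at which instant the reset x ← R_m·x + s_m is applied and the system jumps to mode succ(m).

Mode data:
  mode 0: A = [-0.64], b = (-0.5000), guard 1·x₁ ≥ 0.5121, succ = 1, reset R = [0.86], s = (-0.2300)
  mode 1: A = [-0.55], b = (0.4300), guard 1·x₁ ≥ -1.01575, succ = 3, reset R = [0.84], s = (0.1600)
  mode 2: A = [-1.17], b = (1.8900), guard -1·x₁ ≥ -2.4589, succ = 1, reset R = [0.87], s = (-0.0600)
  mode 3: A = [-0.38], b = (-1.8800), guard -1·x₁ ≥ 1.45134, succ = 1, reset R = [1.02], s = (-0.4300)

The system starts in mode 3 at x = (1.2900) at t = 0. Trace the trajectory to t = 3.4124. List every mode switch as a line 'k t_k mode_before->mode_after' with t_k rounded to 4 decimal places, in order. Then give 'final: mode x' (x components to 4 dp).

Mode 3: guard c·x = 1.4513 hit at Δt = 1.5235 (t = 1.5235), x⁻ = (-1.4513) → reset → x⁺ = (-1.9104), jump to mode 1
Mode 1: guard c·x = -1.0157 hit at Δt = 0.7344 (t = 2.2579), x⁻ = (-1.0157) → reset → x⁺ = (-0.6932), jump to mode 3
Mode 3: guard c·x = 1.4513 hit at Δt = 0.5165 (t = 2.7744), x⁻ = (-1.4513) → reset → x⁺ = (-1.9104), jump to mode 1
Mode 1: flow for 0.6380 to horizon, guard not reached → x = (-1.1136)

1 1.5235 3->1
2 2.2579 1->3
3 2.7744 3->1
final: 1 -1.1136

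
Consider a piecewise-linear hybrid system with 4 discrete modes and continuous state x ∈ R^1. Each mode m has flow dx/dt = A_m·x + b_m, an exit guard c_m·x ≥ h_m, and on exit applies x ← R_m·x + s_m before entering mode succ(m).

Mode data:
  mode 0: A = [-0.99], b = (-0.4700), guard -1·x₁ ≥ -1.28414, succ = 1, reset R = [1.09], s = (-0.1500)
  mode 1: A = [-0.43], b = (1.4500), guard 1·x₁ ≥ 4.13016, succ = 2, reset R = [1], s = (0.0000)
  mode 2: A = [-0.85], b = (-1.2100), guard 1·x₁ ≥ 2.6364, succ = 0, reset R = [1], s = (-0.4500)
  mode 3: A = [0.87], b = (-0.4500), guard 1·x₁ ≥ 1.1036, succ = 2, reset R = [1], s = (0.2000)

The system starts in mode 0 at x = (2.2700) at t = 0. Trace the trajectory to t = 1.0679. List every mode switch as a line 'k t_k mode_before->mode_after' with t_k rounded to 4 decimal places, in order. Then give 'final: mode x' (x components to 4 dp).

Mode 0: guard c·x = -1.2841 hit at Δt = 0.4495 (t = 0.4495), x⁻ = (1.2841) → reset → x⁺ = (1.2497), jump to mode 1
Mode 1: flow for 0.6184 to horizon, guard not reached → x = (1.7453)

1 0.4495 0->1
final: 1 1.7453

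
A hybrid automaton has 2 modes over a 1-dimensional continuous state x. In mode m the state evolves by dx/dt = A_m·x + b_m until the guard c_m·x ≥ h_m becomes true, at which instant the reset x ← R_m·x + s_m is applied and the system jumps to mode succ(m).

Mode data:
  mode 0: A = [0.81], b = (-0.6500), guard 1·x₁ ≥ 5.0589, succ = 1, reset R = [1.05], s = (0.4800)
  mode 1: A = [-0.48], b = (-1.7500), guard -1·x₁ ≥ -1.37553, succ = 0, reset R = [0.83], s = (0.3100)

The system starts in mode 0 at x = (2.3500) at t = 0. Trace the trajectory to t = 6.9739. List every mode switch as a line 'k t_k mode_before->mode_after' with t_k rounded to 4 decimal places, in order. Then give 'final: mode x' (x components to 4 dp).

Mode 0: guard c·x = 5.0589 hit at Δt = 1.2491 (t = 1.2491), x⁻ = (5.0589) → reset → x⁺ = (5.7918), jump to mode 1
Mode 1: guard c·x = -1.3755 hit at Δt = 1.3146 (t = 2.5637), x⁻ = (1.3755) → reset → x⁺ = (1.4517), jump to mode 0
Mode 0: guard c·x = 5.0589 hit at Δt = 2.3215 (t = 4.8852), x⁻ = (5.0589) → reset → x⁺ = (5.7918), jump to mode 1
Mode 1: guard c·x = -1.3755 hit at Δt = 1.3146 (t = 6.1998), x⁻ = (1.3755) → reset → x⁺ = (1.4517), jump to mode 0
Mode 0: flow for 0.7741 to horizon, guard not reached → x = (2.0178)

1 1.2491 0->1
2 2.5637 1->0
3 4.8852 0->1
4 6.1998 1->0
final: 0 2.0178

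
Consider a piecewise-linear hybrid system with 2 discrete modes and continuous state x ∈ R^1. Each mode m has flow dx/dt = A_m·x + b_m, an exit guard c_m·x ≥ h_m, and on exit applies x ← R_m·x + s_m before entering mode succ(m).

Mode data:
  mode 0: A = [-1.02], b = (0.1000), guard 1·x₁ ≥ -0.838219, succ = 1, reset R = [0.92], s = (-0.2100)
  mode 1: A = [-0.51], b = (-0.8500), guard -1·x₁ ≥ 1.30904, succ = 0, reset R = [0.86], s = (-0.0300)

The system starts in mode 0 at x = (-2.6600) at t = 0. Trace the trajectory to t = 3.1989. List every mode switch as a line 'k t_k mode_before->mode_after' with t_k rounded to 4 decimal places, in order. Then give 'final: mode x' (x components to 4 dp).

1 1.0592 0->1
2 2.3350 1->0
3 2.6213 0->1
final: 1 -1.1561

Mode 0: guard c·x = -0.8382 hit at Δt = 1.0592 (t = 1.0592), x⁻ = (-0.8382) → reset → x⁺ = (-0.9812), jump to mode 1
Mode 1: guard c·x = 1.3090 hit at Δt = 1.2758 (t = 2.3350), x⁻ = (-1.3090) → reset → x⁺ = (-1.1558), jump to mode 0
Mode 0: guard c·x = -0.8382 hit at Δt = 0.2863 (t = 2.6213), x⁻ = (-0.8382) → reset → x⁺ = (-0.9812), jump to mode 1
Mode 1: flow for 0.5776 to horizon, guard not reached → x = (-1.1561)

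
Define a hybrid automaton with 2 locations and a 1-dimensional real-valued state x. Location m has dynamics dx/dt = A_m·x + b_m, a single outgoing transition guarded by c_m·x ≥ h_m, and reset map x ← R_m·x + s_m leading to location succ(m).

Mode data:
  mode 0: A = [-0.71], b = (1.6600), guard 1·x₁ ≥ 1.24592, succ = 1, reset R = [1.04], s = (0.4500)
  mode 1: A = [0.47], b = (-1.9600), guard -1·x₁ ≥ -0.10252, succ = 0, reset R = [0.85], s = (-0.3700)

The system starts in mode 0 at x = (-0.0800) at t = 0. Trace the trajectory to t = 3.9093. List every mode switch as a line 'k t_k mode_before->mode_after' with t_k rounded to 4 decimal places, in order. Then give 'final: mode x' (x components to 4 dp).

Mode 0: guard c·x = 1.2459 hit at Δt = 1.1195 (t = 1.1195), x⁻ = (1.2459) → reset → x⁺ = (1.7458), jump to mode 1
Mode 1: guard c·x = -0.1025 hit at Δt = 1.1010 (t = 2.2205), x⁻ = (0.1025) → reset → x⁺ = (-0.2829), jump to mode 0
Mode 0: guard c·x = 1.2459 hit at Δt = 1.2330 (t = 3.4535), x⁻ = (1.2459) → reset → x⁺ = (1.7458), jump to mode 1
Mode 1: flow for 0.4558 to horizon, guard not reached → x = (1.1665)

1 1.1195 0->1
2 2.2205 1->0
3 3.4535 0->1
final: 1 1.1665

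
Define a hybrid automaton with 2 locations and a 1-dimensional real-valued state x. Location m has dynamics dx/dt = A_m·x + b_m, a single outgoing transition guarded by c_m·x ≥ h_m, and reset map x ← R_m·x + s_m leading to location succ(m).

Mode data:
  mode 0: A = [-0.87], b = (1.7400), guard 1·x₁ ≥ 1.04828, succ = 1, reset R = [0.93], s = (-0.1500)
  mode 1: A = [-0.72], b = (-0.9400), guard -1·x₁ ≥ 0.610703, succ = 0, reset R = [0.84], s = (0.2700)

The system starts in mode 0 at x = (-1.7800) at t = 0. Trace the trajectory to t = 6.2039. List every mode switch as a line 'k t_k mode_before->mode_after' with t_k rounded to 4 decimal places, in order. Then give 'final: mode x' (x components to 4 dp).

Mode 0: guard c·x = 1.0483 hit at Δt = 1.5853 (t = 1.5853), x⁻ = (1.0483) → reset → x⁺ = (0.8249), jump to mode 1
Mode 1: guard c·x = 0.6107 hit at Δt = 1.5561 (t = 3.1414), x⁻ = (-0.6107) → reset → x⁺ = (-0.2430), jump to mode 0
Mode 0: guard c·x = 1.0483 hit at Δt = 0.9854 (t = 4.1268), x⁻ = (1.0483) → reset → x⁺ = (0.8249), jump to mode 1
Mode 1: guard c·x = 0.6107 hit at Δt = 1.5561 (t = 5.6829), x⁻ = (-0.6107) → reset → x⁺ = (-0.2430), jump to mode 0
Mode 0: flow for 0.5210 to horizon, guard not reached → x = (0.5745)

1 1.5853 0->1
2 3.1414 1->0
3 4.1268 0->1
4 5.6829 1->0
final: 0 0.5745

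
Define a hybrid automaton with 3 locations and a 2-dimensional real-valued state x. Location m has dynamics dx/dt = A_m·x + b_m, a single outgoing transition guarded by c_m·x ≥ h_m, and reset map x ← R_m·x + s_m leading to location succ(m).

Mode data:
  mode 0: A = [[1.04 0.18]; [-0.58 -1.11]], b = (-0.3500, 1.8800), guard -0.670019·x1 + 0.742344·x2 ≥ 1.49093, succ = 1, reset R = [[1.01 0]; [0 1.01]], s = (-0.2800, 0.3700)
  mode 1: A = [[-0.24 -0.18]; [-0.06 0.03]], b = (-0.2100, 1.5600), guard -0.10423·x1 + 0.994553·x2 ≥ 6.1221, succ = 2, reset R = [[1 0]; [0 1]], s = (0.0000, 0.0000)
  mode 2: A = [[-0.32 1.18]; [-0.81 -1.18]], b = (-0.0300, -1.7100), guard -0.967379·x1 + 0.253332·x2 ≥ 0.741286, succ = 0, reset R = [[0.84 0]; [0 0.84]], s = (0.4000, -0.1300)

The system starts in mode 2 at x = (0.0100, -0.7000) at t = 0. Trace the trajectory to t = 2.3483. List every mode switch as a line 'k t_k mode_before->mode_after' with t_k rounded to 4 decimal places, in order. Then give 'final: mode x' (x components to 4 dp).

Mode 2: guard c·x = 0.7413 hit at Δt = 1.0776 (t = 1.0776), x⁻ = (-1.0111, -0.9348) → reset → x⁺ = (-0.4493, -0.9152), jump to mode 0
Mode 0: guard c·x = 1.4909 hit at Δt = 0.7239 (t = 1.8015), x⁻ = (-1.3485, 0.7913) → reset → x⁺ = (-1.6420, 1.1692), jump to mode 1
Mode 1: flow for 0.5468 to horizon, guard not reached → x = (-1.6994, 2.1036)

1 1.0776 2->0
2 1.8015 0->1
final: 1 -1.6994 2.1036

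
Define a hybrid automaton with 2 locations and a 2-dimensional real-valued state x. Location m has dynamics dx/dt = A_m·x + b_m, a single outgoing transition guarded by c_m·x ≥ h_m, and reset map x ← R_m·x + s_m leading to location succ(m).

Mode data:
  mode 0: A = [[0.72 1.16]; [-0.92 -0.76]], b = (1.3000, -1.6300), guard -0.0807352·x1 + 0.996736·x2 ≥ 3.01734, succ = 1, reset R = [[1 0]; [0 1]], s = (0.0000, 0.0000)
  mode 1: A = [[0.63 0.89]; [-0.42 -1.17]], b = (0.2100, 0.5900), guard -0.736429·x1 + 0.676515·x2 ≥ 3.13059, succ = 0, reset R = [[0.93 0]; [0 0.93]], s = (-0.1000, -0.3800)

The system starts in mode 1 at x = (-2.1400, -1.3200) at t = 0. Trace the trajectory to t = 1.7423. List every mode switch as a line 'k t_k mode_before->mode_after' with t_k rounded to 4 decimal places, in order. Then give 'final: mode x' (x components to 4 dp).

Mode 1: guard c·x = 3.1306 hit at Δt = 0.8394 (t = 0.8394), x⁻ = (-3.7704, 0.5232) → reset → x⁺ = (-3.6065, 0.1066), jump to mode 0
Mode 0: flow for 0.9029 to horizon, guard not reached → x = (-4.1966, 1.4028)

1 0.8394 1->0
final: 0 -4.1966 1.4028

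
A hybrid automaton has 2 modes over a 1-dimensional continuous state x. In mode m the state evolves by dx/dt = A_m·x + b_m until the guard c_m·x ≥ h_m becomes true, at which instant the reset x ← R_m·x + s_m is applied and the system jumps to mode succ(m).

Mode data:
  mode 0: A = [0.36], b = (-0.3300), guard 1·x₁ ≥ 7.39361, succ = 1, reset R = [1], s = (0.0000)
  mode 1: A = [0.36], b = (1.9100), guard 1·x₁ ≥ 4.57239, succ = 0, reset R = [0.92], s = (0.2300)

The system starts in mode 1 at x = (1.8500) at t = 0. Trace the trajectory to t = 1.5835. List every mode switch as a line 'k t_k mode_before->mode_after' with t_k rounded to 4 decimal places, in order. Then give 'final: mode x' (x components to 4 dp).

1 0.8956 1->0
final: 0 5.4257

Mode 1: guard c·x = 4.5724 hit at Δt = 0.8956 (t = 0.8956), x⁻ = (4.5724) → reset → x⁺ = (4.4366), jump to mode 0
Mode 0: flow for 0.6879 to horizon, guard not reached → x = (5.4257)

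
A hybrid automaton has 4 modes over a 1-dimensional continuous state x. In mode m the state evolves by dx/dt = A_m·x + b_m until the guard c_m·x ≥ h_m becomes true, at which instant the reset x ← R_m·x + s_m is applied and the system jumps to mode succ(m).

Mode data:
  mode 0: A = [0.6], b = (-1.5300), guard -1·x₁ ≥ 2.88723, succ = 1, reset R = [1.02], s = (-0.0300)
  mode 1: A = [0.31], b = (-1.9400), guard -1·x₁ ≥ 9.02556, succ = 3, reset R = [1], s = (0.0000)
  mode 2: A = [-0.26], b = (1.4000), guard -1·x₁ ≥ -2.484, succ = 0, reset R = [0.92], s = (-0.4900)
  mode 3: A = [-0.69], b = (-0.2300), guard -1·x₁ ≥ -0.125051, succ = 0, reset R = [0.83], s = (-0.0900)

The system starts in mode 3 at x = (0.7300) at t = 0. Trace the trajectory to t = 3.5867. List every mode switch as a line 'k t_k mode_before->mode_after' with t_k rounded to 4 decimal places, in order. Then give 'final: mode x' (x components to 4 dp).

1 1.2195 3->0
2 2.4905 0->1
final: 1 -6.7116

Mode 3: guard c·x = -0.1251 hit at Δt = 1.2195 (t = 1.2195), x⁻ = (0.1251) → reset → x⁺ = (0.0138), jump to mode 0
Mode 0: guard c·x = 2.8872 hit at Δt = 1.2710 (t = 2.4905), x⁻ = (-2.8872) → reset → x⁺ = (-2.9750), jump to mode 1
Mode 1: flow for 1.0962 to horizon, guard not reached → x = (-6.7116)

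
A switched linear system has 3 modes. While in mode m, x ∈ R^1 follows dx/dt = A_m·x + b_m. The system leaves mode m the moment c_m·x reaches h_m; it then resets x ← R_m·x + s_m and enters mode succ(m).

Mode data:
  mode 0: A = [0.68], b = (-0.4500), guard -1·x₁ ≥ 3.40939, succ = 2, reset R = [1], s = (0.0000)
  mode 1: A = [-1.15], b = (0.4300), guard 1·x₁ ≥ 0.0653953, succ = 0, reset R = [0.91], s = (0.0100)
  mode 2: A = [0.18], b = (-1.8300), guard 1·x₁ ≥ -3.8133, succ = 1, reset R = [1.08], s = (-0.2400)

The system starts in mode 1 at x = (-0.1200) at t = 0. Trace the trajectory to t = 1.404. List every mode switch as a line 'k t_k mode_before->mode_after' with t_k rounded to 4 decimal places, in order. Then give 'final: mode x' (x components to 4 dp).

Mode 1: guard c·x = 0.0654 hit at Δt = 0.4092 (t = 0.4092), x⁻ = (0.0654) → reset → x⁺ = (0.0695), jump to mode 0
Mode 0: flow for 0.9948 to horizon, guard not reached → x = (-0.5031)

1 0.4092 1->0
final: 0 -0.5031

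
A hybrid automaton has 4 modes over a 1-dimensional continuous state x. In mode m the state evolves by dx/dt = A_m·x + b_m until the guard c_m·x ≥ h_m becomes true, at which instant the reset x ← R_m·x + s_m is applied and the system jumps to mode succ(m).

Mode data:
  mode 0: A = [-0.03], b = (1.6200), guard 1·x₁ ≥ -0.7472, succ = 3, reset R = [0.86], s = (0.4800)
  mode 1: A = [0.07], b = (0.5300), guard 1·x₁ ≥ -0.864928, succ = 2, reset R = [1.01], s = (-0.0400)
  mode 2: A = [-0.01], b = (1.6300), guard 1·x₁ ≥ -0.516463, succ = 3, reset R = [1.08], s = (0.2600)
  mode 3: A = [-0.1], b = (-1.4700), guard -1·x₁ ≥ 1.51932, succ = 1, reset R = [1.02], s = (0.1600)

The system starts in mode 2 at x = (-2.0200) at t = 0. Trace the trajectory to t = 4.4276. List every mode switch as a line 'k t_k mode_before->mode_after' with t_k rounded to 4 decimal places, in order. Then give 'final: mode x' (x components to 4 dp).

1 0.9153 2->3
2 1.8016 3->1
3 2.9656 1->2
4 3.2082 2->3
5 4.0945 3->1
final: 1 -1.2439

Mode 2: guard c·x = -0.5165 hit at Δt = 0.9153 (t = 0.9153), x⁻ = (-0.5165) → reset → x⁺ = (-0.2978), jump to mode 3
Mode 3: guard c·x = 1.5193 hit at Δt = 0.8863 (t = 1.8016), x⁻ = (-1.5193) → reset → x⁺ = (-1.3897), jump to mode 1
Mode 1: guard c·x = -0.8649 hit at Δt = 1.1640 (t = 2.9656), x⁻ = (-0.8649) → reset → x⁺ = (-0.9136), jump to mode 2
Mode 2: guard c·x = -0.5165 hit at Δt = 0.2426 (t = 3.2082), x⁻ = (-0.5165) → reset → x⁺ = (-0.2978), jump to mode 3
Mode 3: guard c·x = 1.5193 hit at Δt = 0.8863 (t = 4.0945), x⁻ = (-1.5193) → reset → x⁺ = (-1.3897), jump to mode 1
Mode 1: flow for 0.3331 to horizon, guard not reached → x = (-1.2439)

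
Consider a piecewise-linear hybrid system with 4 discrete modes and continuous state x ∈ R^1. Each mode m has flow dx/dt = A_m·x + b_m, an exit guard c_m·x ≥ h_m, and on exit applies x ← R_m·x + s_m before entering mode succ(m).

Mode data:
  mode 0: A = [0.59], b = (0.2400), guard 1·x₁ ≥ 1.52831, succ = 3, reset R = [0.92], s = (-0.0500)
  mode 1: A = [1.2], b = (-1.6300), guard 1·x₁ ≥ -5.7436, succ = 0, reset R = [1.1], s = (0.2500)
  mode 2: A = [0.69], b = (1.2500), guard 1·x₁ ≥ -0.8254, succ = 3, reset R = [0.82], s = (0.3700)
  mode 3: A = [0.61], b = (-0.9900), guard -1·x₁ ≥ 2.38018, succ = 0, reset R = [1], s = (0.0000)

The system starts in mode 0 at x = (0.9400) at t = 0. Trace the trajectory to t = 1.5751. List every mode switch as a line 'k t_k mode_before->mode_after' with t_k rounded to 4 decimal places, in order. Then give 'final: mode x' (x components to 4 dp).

Mode 0: guard c·x = 1.5283 hit at Δt = 0.6143 (t = 0.6143), x⁻ = (1.5283) → reset → x⁺ = (1.3560), jump to mode 3
Mode 3: flow for 0.9608 to horizon, guard not reached → x = (1.1433)

1 0.6143 0->3
final: 3 1.1433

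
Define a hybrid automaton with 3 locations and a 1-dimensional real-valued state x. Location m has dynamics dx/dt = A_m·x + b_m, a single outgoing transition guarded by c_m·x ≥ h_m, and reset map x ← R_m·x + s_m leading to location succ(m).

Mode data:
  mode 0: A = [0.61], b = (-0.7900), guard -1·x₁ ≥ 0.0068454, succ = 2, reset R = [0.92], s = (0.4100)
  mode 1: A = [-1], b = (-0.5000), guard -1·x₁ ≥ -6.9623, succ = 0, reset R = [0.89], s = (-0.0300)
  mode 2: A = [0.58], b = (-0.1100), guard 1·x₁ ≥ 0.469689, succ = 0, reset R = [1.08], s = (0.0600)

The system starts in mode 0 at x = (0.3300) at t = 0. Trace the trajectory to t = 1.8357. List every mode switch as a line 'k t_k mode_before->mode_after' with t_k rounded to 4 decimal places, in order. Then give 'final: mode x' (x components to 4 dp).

1 0.4908 0->2
2 0.9541 2->0
final: 0 0.0489

Mode 0: guard c·x = 0.0068 hit at Δt = 0.4908 (t = 0.4908), x⁻ = (-0.0068) → reset → x⁺ = (0.4037), jump to mode 2
Mode 2: guard c·x = 0.4697 hit at Δt = 0.4633 (t = 0.9541), x⁻ = (0.4697) → reset → x⁺ = (0.5673), jump to mode 0
Mode 0: flow for 0.8816 to horizon, guard not reached → x = (0.0489)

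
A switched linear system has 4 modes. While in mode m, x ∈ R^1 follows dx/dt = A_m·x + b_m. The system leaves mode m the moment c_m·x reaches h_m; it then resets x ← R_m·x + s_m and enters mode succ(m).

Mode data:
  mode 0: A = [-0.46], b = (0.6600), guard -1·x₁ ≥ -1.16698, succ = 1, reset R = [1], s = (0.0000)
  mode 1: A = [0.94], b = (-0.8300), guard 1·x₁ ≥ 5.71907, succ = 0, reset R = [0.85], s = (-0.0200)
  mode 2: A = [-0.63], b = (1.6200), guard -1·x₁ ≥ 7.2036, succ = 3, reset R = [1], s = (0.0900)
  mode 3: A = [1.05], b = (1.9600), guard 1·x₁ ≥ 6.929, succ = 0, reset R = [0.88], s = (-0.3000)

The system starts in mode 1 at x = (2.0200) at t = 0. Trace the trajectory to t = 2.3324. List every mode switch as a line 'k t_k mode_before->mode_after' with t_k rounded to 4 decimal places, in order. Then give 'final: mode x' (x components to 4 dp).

1 1.5401 1->0
final: 0 3.8008

Mode 1: guard c·x = 5.7191 hit at Δt = 1.5401 (t = 1.5401), x⁻ = (5.7191) → reset → x⁺ = (4.8412), jump to mode 0
Mode 0: flow for 0.7923 to horizon, guard not reached → x = (3.8008)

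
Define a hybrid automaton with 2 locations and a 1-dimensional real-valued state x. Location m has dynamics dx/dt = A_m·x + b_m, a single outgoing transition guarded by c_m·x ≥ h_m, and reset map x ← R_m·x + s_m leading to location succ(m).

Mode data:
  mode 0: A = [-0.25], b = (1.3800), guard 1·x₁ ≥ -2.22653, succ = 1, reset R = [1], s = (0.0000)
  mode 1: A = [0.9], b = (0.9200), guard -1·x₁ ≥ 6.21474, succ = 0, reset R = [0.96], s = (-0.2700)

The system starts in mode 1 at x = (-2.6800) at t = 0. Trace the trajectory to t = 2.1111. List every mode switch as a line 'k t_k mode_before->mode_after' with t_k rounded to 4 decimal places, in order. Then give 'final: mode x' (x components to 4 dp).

Mode 1: guard c·x = 6.2147 hit at Δt = 1.2686 (t = 1.2686), x⁻ = (-6.2147) → reset → x⁺ = (-6.2362), jump to mode 0
Mode 0: flow for 0.8425 to horizon, guard not reached → x = (-4.0034)

1 1.2686 1->0
final: 0 -4.0034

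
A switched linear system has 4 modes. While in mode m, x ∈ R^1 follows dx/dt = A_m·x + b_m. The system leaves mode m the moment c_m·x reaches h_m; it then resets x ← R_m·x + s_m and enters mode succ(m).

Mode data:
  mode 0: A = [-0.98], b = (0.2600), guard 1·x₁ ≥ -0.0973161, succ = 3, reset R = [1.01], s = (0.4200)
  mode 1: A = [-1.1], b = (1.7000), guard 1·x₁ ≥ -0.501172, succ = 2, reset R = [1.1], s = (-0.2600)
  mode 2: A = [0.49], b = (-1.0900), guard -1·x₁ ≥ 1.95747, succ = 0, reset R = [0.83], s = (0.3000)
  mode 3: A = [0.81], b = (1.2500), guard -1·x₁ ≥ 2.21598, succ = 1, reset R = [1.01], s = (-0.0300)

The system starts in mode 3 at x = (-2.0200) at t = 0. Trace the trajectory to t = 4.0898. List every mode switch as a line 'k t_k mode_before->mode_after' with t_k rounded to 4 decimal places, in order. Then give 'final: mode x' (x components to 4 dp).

Mode 3: guard c·x = 2.2160 hit at Δt = 0.4251 (t = 0.4251), x⁻ = (-2.2160) → reset → x⁺ = (-2.2681), jump to mode 1
Mode 1: guard c·x = -0.5012 hit at Δt = 0.5658 (t = 0.9909), x⁻ = (-0.5012) → reset → x⁺ = (-0.8113), jump to mode 2
Mode 2: guard c·x = 1.9575 hit at Δt = 0.6537 (t = 1.6446), x⁻ = (-1.9575) → reset → x⁺ = (-1.3247), jump to mode 0
Mode 0: guard c·x = -0.0973 hit at Δt = 1.5083 (t = 3.1529), x⁻ = (-0.0973) → reset → x⁺ = (0.3217), jump to mode 3
Mode 3: flow for 0.9369 to horizon, guard not reached → x = (2.4401)

1 0.4251 3->1
2 0.9909 1->2
3 1.6446 2->0
4 3.1529 0->3
final: 3 2.4401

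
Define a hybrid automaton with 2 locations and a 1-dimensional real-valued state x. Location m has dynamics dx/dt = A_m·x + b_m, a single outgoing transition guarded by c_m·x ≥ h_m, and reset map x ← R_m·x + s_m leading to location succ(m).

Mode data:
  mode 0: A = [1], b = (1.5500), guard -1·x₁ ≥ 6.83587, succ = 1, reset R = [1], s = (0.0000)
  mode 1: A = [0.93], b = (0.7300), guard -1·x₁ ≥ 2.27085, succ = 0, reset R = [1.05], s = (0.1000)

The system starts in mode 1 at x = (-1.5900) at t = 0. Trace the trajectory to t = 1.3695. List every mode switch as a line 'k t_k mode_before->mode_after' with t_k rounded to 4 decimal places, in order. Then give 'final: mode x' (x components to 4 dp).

Mode 1: guard c·x = 2.2708 hit at Δt = 0.6590 (t = 0.6590), x⁻ = (-2.2708) → reset → x⁺ = (-2.2844), jump to mode 0
Mode 0: flow for 0.7105 to horizon, guard not reached → x = (-3.0445)

1 0.6590 1->0
final: 0 -3.0445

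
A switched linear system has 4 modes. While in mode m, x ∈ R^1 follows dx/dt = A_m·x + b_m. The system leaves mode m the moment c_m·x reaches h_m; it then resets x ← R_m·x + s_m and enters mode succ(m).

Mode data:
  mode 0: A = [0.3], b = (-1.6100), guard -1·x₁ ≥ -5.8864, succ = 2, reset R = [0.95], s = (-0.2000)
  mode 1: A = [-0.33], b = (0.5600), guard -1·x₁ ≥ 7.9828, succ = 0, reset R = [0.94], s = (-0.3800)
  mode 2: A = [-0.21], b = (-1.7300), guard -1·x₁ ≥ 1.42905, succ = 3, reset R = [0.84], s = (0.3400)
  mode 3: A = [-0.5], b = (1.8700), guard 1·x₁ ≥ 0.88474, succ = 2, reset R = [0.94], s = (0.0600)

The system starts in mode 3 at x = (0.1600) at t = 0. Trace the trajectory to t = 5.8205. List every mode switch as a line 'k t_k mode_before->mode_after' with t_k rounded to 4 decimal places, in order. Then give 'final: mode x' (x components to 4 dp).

Mode 3: guard c·x = 0.8847 hit at Δt = 0.4524 (t = 0.4524), x⁻ = (0.8847) → reset → x⁺ = (0.8917), jump to mode 2
Mode 2: guard c·x = 1.4290 hit at Δt = 1.3966 (t = 1.8490), x⁻ = (-1.4290) → reset → x⁺ = (-0.8604), jump to mode 3
Mode 3: guard c·x = 0.8847 hit at Δt = 0.9540 (t = 2.8030), x⁻ = (0.8847) → reset → x⁺ = (0.8917), jump to mode 2
Mode 2: guard c·x = 1.4290 hit at Δt = 1.3966 (t = 4.1996), x⁻ = (-1.4290) → reset → x⁺ = (-0.8604), jump to mode 3
Mode 3: guard c·x = 0.8847 hit at Δt = 0.9540 (t = 5.1535), x⁻ = (0.8847) → reset → x⁺ = (0.8917), jump to mode 2
Mode 2: flow for 0.6670 to horizon, guard not reached → x = (-0.3016)

1 0.4524 3->2
2 1.8490 2->3
3 2.8030 3->2
4 4.1996 2->3
5 5.1535 3->2
final: 2 -0.3016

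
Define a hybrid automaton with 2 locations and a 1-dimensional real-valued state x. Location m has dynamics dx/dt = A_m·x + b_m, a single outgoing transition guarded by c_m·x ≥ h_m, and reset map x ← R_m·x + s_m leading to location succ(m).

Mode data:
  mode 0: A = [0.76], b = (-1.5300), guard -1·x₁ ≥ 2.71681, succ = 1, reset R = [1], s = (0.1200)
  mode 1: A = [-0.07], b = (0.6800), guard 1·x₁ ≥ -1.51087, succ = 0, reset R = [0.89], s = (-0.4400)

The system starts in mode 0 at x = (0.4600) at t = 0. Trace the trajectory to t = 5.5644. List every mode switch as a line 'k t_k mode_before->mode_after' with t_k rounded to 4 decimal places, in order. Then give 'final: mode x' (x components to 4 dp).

1 1.4653 0->1
2 2.7845 1->0
3 3.0733 0->1
4 4.3925 1->0
5 4.6813 0->1
final: 1 -1.8588

Mode 0: guard c·x = 2.7168 hit at Δt = 1.4653 (t = 1.4653), x⁻ = (-2.7168) → reset → x⁺ = (-2.5968), jump to mode 1
Mode 1: guard c·x = -1.5109 hit at Δt = 1.3192 (t = 2.7845), x⁻ = (-1.5109) → reset → x⁺ = (-1.7847), jump to mode 0
Mode 0: guard c·x = 2.7168 hit at Δt = 0.2888 (t = 3.0733), x⁻ = (-2.7168) → reset → x⁺ = (-2.5968), jump to mode 1
Mode 1: guard c·x = -1.5109 hit at Δt = 1.3192 (t = 4.3925), x⁻ = (-1.5109) → reset → x⁺ = (-1.7847), jump to mode 0
Mode 0: guard c·x = 2.7168 hit at Δt = 0.2888 (t = 4.6813), x⁻ = (-2.7168) → reset → x⁺ = (-2.5968), jump to mode 1
Mode 1: flow for 0.8831 to horizon, guard not reached → x = (-1.8588)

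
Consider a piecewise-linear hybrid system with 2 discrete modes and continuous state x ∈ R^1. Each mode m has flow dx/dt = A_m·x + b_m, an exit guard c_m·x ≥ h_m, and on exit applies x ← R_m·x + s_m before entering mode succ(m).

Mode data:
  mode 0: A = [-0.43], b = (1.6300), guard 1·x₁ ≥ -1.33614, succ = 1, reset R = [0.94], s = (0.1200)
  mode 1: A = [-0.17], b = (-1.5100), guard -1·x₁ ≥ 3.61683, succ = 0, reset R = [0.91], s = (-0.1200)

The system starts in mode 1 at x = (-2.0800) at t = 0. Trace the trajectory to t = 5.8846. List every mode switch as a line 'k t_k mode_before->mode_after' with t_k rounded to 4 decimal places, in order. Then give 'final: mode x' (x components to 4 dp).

Mode 1: guard c·x = 3.6168 hit at Δt = 1.5064 (t = 1.5064), x⁻ = (-3.6168) → reset → x⁺ = (-3.4113), jump to mode 0
Mode 0: guard c·x = -1.3361 hit at Δt = 0.7904 (t = 2.2968), x⁻ = (-1.3361) → reset → x⁺ = (-1.1360), jump to mode 1
Mode 1: guard c·x = 3.6168 hit at Δt = 2.2709 (t = 4.5677), x⁻ = (-3.6168) → reset → x⁺ = (-3.4113), jump to mode 0
Mode 0: guard c·x = -1.3361 hit at Δt = 0.7904 (t = 5.3581), x⁻ = (-1.3361) → reset → x⁺ = (-1.1360), jump to mode 1
Mode 1: flow for 0.5265 to horizon, guard not reached → x = (-1.7992)

1 1.5064 1->0
2 2.2968 0->1
3 4.5677 1->0
4 5.3581 0->1
final: 1 -1.7992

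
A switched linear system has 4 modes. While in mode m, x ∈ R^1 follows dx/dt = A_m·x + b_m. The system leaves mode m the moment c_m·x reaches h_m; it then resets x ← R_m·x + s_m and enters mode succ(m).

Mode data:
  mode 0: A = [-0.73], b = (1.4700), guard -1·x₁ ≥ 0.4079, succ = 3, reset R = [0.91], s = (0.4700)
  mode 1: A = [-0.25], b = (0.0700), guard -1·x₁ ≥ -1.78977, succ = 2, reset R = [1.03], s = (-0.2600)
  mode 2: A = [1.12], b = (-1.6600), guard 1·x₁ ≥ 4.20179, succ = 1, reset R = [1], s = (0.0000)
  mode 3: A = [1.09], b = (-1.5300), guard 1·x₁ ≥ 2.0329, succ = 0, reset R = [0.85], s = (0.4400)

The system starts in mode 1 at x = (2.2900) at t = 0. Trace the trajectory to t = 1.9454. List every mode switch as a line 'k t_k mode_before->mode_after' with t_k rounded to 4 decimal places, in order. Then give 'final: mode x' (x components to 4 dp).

Mode 1: guard c·x = -1.7898 hit at Δt = 1.1447 (t = 1.1447), x⁻ = (1.7898) → reset → x⁺ = (1.5835), jump to mode 2
Mode 2: flow for 0.8007 to horizon, guard not reached → x = (1.7305)

1 1.1447 1->2
final: 2 1.7305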